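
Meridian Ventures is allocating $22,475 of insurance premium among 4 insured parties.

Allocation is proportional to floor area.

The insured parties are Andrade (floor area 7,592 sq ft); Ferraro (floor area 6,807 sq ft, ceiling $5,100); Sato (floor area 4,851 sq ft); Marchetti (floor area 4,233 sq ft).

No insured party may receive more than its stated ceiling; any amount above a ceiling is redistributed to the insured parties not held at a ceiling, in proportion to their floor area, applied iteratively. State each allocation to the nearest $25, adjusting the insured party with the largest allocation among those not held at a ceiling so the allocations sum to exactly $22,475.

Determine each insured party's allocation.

Andrade: $7,925 · Ferraro: $5,100 · Sato: $5,050 · Marchetti: $4,400

Floor area total: 23,483.
Proportional shares (ignoring caps): Andrade 7,266.12; Ferraro 6,514.81; Sato 4,642.77; Marchetti 4,051.30.
Cap binds for Ferraro ($5,100); remaining pool $17,375 reallocated over remaining floor area 16,676.
Shares after redistribution: Andrade 7,910.23 → $7,900; Sato 5,054.34 → $5,050; Marchetti 4,410.43 → $4,400.
Rounding difference +$25 applied to Andrade → $7,925.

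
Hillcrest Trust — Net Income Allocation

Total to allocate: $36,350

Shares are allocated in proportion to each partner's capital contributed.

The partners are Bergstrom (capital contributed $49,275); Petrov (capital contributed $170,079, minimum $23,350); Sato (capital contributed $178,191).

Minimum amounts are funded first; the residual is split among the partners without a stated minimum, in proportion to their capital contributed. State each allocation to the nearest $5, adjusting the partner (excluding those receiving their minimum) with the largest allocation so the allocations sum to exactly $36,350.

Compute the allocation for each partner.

Bergstrom: $2,815 | Petrov: $23,350 | Sato: $10,185

Fund the minimums — Petrov $23,350. Remaining pool $13,000.
Remaining pool split over remaining capital contributed 227,466: Bergstrom 2,816.14 → $2,815; Sato 10,183.86 → $10,185.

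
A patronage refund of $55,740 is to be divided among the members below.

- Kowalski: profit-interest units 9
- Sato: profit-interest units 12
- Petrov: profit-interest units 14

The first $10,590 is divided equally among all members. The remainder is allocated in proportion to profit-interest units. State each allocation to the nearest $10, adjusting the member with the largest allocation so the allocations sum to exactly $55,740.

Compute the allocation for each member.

Kowalski: $15,140 | Sato: $19,010 | Petrov: $21,590

$10,590 shared equally gives $3,530 per member.
Remainder $45,150 by profit-interest units (total 35): Kowalski 11,610.00 → $11,610; Sato 15,480.00 → $15,480; Petrov 18,060.00 → $18,060.
Totals: Kowalski $3,530 + $11,610 = $15,140; Sato $3,530 + $15,480 = $19,010; Petrov $3,530 + $18,060 = $21,590.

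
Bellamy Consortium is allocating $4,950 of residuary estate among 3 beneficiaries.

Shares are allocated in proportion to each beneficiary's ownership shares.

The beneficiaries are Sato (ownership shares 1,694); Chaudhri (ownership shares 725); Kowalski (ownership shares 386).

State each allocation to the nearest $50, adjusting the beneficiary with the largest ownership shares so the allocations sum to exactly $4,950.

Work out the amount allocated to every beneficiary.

Ownership shares total: 2,805.
Raw shares: Sato 1,694/2,805 × $4,950 = 2,989.41; Chaudhri 725/2,805 × $4,950 = 1,279.41; Kowalski 386/2,805 × $4,950 = 681.18.
Rounded to nearest $50: Sato $3,000; Chaudhri $1,300; Kowalski $700. Sum = $5,000.
Difference $4,950 − $5,000 = −$50 applied to largest ownership shares (Sato): Sato becomes $2,950.

Sato: $2,950 · Chaudhri: $1,300 · Kowalski: $700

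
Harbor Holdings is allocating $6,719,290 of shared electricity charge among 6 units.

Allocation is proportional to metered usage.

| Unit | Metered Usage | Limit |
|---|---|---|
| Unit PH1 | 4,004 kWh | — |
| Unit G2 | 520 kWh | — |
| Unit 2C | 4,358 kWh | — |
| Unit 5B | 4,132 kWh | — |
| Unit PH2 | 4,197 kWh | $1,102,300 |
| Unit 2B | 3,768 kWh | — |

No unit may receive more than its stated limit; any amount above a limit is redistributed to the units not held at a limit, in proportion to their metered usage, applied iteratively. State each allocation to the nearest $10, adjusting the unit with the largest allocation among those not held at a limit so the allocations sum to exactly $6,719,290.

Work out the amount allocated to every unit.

Metered usage total: 20,979.
Pro-rata shares before constraints: Unit PH1 1,282,427.05; Unit G2 166,548.97; Unit 2C 1,395,808.47; Unit 5B 1,323,423.72; Unit PH2 1,344,242.34; Unit 2B 1,206,839.45.
Cap binds for Unit PH2 ($1,102,300); balance $5,616,990 reallocated over remaining metered usage 16,782.
Shares after redistribution: Unit PH1 1,340,151.83 → $1,340,150; Unit G2 174,045.69 → $174,050; Unit 2C 1,458,636.78 → $1,458,640; Unit 5B 1,382,993.84 → $1,382,990; Unit 2B 1,261,161.86 → $1,261,160.

Unit PH1: $1,340,150 | Unit G2: $174,050 | Unit 2C: $1,458,640 | Unit 5B: $1,382,990 | Unit PH2: $1,102,300 | Unit 2B: $1,261,160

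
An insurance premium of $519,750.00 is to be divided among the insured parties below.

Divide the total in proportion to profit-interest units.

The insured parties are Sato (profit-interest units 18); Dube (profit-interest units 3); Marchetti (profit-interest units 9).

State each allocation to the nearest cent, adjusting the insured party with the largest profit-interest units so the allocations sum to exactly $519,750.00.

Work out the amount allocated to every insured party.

Total profit-interest units = 18 + 3 + 9 = 30.
Pro-rata amounts: Sato 311,850.0000; Dube 51,975.0000; Marchetti 155,925.0000.
At nearest cent: Sato $311,850.00; Dube $51,975.00; Marchetti $155,925.00. Sum = $519,750.00.
Rounded total matches; no reconciliation needed.

Sato: $311,850.00; Dube: $51,975.00; Marchetti: $155,925.00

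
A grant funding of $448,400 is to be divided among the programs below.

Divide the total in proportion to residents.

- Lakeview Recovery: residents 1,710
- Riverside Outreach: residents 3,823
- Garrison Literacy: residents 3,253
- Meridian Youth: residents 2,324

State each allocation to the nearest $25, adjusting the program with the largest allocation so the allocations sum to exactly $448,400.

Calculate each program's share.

Total residents = 11,110.
Pro-rata amounts: Lakeview Recovery 1,710/11,110 × $448,400 = 69,015.66; Riverside Outreach 3,823/11,110 × $448,400 = 154,296.42; Garrison Literacy 3,253/11,110 × $448,400 = 131,291.20; Meridian Youth 2,324/11,110 × $448,400 = 93,796.72.
After rounding ($25): Lakeview Recovery $69,025; Riverside Outreach $154,300; Garrison Literacy $131,300; Meridian Youth $93,800. Sum = $448,425.
Difference $448,400 − $448,425 = −$25 applied to largest allocation (Riverside Outreach): Riverside Outreach becomes $154,275.

Lakeview Recovery: $69,025; Riverside Outreach: $154,275; Garrison Literacy: $131,300; Meridian Youth: $93,800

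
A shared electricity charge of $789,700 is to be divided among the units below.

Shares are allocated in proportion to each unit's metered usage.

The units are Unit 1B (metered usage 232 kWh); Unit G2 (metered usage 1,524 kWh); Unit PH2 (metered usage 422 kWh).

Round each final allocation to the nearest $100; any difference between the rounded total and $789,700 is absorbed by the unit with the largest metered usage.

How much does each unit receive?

Combined metered usage = 232 + 1,524 + 422 = 2,178.
Raw shares: Unit 1B 84,118.64; Unit G2 552,572.45; Unit PH2 153,008.91.
At nearest $100: Unit 1B $84,100; Unit G2 $552,600; Unit PH2 $153,000. Sum = $789,700.
No rounding difference to absorb.

Unit 1B: $84,100 · Unit G2: $552,600 · Unit PH2: $153,000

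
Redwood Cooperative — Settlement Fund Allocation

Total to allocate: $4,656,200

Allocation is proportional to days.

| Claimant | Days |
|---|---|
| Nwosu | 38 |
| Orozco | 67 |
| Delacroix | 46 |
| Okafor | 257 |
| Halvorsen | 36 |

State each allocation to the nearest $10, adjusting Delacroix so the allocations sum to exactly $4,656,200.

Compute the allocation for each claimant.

Nwosu: $398,500; Orozco: $702,620; Delacroix: $482,410; Okafor: $2,695,140; Halvorsen: $377,530

Combined days = 444.
Unrounded shares: Nwosu 38/444 × $4,656,200 = 398,503.60; Orozco 67/444 × $4,656,200 = 702,624.77; Delacroix 46/444 × $4,656,200 = 482,399.10; Okafor 257/444 × $4,656,200 = 2,695,142.79; Halvorsen 36/444 × $4,656,200 = 377,529.73.
At nearest $10: Nwosu $398,500; Orozco $702,620; Delacroix $482,400; Okafor $2,695,140; Halvorsen $377,530. Sum = $4,656,190.
Difference $4,656,200 − $4,656,190 = +$10 applied to Delacroix: Delacroix becomes $482,410.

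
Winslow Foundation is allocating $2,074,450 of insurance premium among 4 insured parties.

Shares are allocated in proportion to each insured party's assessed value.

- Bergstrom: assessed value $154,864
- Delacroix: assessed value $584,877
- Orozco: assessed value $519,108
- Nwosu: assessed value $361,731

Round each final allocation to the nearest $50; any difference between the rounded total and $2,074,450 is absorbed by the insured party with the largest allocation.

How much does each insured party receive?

Bergstrom: $198,250 | Delacroix: $748,650 | Orozco: $664,500 | Nwosu: $463,050

Assessed value total: 1,620,580.
Raw shares: Bergstrom 154,864/1,620,580 × $2,074,450 = 198,236.20; Delacroix 584,877/1,620,580 × $2,074,450 = 748,681.39; Orozco 519,108/1,620,580 × $2,074,450 = 664,492.71; Nwosu 361,731/1,620,580 × $2,074,450 = 463,039.70.
At nearest $50: Bergstrom $198,250; Delacroix $748,700; Orozco $664,500; Nwosu $463,050. Sum = $2,074,500.
Difference $2,074,450 − $2,074,500 = −$50 applied to largest allocation (Delacroix): Delacroix becomes $748,650.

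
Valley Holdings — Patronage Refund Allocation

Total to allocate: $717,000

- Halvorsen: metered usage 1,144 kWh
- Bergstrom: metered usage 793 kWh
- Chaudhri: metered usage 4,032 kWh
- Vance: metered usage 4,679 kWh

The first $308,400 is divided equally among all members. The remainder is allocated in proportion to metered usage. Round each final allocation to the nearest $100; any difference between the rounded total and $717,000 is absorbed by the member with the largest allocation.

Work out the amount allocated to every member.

Halvorsen: $121,000 | Bergstrom: $107,500 | Chaudhri: $231,800 | Vance: $256,700

First tranche $308,400 split equally: $77,100 each.
Remainder $408,600 by metered usage (total 10,648): Halvorsen 43,899.17 → $43,900; Bergstrom 30,430.11 → $30,400; Chaudhri 154,721.56 → $154,700; Vance 179,549.15 → $179,500.
Rounding difference +$100 on remainder applied to Vance.
Totals: Halvorsen $77,100 + $43,900 = $121,000; Bergstrom $77,100 + $30,400 = $107,500; Chaudhri $77,100 + $154,700 = $231,800; Vance $77,100 + $179,600 = $256,700.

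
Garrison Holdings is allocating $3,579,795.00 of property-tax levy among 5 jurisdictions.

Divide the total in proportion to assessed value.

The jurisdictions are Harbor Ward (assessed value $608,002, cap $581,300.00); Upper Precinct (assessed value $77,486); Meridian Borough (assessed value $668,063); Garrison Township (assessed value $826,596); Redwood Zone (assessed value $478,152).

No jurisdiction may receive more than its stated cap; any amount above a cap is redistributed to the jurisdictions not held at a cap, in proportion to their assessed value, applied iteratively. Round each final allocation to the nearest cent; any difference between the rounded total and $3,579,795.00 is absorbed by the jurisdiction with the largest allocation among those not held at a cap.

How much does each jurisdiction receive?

Harbor Ward: $581,300.00; Upper Precinct: $113,320.84; Meridian Borough: $977,021.17; Garrison Township: $1,208,870.70; Redwood Zone: $699,282.29

Total assessed value = 2,658,299.
Pro-rata shares before constraints: Harbor Ward 818,765.1275; Upper Precinct 104,346.4243; Meridian Borough 899,646.1975; Garrison Township 1,113,134.4622; Redwood Zone 643,902.7885.
Cap binds for Harbor Ward ($581,300.00); balance $2,998,495.00 reallocated over remaining assessed value 2,050,297.
Redistributed shares: Upper Precinct 113,320.8426 → $113,320.84; Meridian Borough 977,021.1658 → $977,021.17; Garrison Township 1,208,870.7017 → $1,208,870.70; Redwood Zone 699,282.2900 → $699,282.29.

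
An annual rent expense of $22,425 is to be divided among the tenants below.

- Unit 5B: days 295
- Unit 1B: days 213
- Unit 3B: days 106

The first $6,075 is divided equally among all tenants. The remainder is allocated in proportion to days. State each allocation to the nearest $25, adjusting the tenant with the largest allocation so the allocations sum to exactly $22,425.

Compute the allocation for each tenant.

$6,075 shared equally gives $2,025 per tenant.
Remainder $16,350 by days (total 614): Unit 5B 7,855.46 → $7,850; Unit 1B 5,671.91 → $5,675; Unit 3B 2,822.64 → $2,825.
Totals: Unit 5B $2,025 + $7,850 = $9,875; Unit 1B $2,025 + $5,675 = $7,700; Unit 3B $2,025 + $2,825 = $4,850.

Unit 5B: $9,875; Unit 1B: $7,700; Unit 3B: $4,850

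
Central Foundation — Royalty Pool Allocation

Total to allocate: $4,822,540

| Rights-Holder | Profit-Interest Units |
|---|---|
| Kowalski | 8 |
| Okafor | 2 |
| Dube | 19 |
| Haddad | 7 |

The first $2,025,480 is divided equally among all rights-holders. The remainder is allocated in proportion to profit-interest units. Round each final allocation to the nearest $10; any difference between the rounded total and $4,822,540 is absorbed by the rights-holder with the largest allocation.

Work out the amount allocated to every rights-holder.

Kowalski: $1,127,940 · Okafor: $661,760 · Dube: $1,982,600 · Haddad: $1,050,240

First tranche $2,025,480 split equally: $506,370 each.
Remainder $2,797,060 by profit-interest units (total 36): Kowalski 621,568.89 → $621,570; Okafor 155,392.22 → $155,390; Dube 1,476,226.11 → $1,476,230; Haddad 543,872.78 → $543,870.
Totals: Kowalski $506,370 + $621,570 = $1,127,940; Okafor $506,370 + $155,390 = $661,760; Dube $506,370 + $1,476,230 = $1,982,600; Haddad $506,370 + $543,870 = $1,050,240.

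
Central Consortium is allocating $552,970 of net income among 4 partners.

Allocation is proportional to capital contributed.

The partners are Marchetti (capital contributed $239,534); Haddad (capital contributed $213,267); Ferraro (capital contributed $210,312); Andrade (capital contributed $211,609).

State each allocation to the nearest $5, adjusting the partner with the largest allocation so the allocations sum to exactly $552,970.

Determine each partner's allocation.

Combined capital contributed = 874,722.
Pro-rata amounts: Marchetti 239,534/874,722 × $552,970 = 151,425.39; Haddad 213,267/874,722 × $552,970 = 134,820.27; Ferraro 210,312/874,722 × $552,970 = 132,952.21; Andrade 211,609/874,722 × $552,970 = 133,772.13.
After rounding ($5): Marchetti $151,425; Haddad $134,820; Ferraro $132,950; Andrade $133,770. Sum = $552,965.
Difference $552,970 − $552,965 = +$5 applied to largest allocation (Marchetti): Marchetti becomes $151,430.

Marchetti: $151,430 | Haddad: $134,820 | Ferraro: $132,950 | Andrade: $133,770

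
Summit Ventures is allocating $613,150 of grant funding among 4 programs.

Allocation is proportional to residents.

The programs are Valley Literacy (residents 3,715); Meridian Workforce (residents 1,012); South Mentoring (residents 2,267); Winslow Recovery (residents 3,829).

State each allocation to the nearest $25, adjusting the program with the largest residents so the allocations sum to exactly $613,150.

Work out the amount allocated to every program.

Sum of residents: 3,715 + 1,012 + 2,267 + 3,829 = 10,823.
Unrounded shares: Valley Literacy 210,464.03; Meridian Workforce 57,332.33; South Mentoring 128,431.22; Winslow Recovery 216,922.42.
After rounding ($25): Valley Literacy $210,475; Meridian Workforce $57,325; South Mentoring $128,425; Winslow Recovery $216,925. Sum = $613,150.
No rounding difference to absorb.

Valley Literacy: $210,475 | Meridian Workforce: $57,325 | South Mentoring: $128,425 | Winslow Recovery: $216,925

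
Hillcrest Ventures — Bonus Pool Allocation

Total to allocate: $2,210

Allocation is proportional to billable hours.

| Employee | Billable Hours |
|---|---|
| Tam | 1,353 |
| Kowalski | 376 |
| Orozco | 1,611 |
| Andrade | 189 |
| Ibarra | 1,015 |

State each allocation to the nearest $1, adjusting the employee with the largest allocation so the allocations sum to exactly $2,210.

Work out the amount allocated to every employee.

Tam: $658 | Kowalski: $183 | Orozco: $783 | Andrade: $92 | Ibarra: $494

Total billable hours = 4,544.
Raw shares: Tam 1,353/4,544 × $2,210 = 658.04; Kowalski 376/4,544 × $2,210 = 182.87; Orozco 1,611/4,544 × $2,210 = 783.52; Andrade 189/4,544 × $2,210 = 91.92; Ibarra 1,015/4,544 × $2,210 = 493.65.
Rounded to nearest $1: Tam $658; Kowalski $183; Orozco $784; Andrade $92; Ibarra $494. Sum = $2,211.
Difference $2,210 − $2,211 = −$1 applied to largest allocation (Orozco): Orozco becomes $783.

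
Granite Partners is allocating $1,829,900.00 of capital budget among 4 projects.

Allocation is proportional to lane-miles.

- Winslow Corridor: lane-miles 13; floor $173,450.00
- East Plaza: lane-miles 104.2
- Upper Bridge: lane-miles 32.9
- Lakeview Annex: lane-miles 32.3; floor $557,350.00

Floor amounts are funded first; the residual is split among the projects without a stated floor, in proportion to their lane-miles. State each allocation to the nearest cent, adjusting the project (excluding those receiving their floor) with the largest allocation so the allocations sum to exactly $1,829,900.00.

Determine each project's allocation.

Winslow Corridor: $173,450.00 | East Plaza: $835,348.07 | Upper Bridge: $263,751.93 | Lakeview Annex: $557,350.00

Guaranteed amounts: Winslow Corridor $173,450.00; Lakeview Annex $557,350.00. Remaining pool $1,099,100.00.
Remaining pool split over remaining lane-miles 137.1: East Plaza 835,348.0671 → $835,348.07; Upper Bridge 263,751.9329 → $263,751.93.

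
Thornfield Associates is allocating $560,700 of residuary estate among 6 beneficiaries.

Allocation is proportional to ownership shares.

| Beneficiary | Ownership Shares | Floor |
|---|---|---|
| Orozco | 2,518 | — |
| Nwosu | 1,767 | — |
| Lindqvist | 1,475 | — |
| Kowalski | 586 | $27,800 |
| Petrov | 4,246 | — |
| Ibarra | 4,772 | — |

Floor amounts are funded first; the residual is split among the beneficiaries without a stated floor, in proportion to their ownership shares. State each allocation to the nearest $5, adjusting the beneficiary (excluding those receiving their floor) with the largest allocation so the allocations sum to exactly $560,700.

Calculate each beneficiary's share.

Orozco: $90,800 · Nwosu: $63,720 · Lindqvist: $53,190 · Kowalski: $27,800 · Petrov: $153,110 · Ibarra: $172,080

Fund the minimums — Kowalski $27,800. Remaining pool $532,900.
Remaining pool split over remaining ownership shares 14,778: Orozco 90,799.99 → $90,800; Nwosu 63,718.66 → $63,720; Lindqvist 53,189.03 → $53,190; Petrov 153,112.29 → $153,110; Ibarra 172,080.04 → $172,080.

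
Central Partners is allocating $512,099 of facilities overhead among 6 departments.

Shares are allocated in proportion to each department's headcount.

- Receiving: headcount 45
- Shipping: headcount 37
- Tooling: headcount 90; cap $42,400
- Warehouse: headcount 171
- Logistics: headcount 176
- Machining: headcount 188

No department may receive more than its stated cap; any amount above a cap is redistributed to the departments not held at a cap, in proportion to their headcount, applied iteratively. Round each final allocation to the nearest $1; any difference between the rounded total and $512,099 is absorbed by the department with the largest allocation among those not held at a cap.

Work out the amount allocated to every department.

Receiving: $34,257 · Shipping: $28,167 · Tooling: $42,400 · Warehouse: $130,176 · Logistics: $133,982 · Machining: $143,117

Combined headcount = 707.
Unconstrained shares: Receiving 32,594.70; Shipping 26,800.09; Tooling 65,189.41; Warehouse 123,859.87; Logistics 127,481.505; Machining 136,173.43.
Cap binds for Tooling ($42,400); remaining pool $469,699 reallocated over remaining headcount 617.
Shares after redistribution: Receiving 34,256.82 → $34,257; Shipping 28,166.71 → $28,167; Warehouse 130,175.90 → $130,176; Logistics 133,982.21 → $133,982; Machining 143,117.36 → $143,117.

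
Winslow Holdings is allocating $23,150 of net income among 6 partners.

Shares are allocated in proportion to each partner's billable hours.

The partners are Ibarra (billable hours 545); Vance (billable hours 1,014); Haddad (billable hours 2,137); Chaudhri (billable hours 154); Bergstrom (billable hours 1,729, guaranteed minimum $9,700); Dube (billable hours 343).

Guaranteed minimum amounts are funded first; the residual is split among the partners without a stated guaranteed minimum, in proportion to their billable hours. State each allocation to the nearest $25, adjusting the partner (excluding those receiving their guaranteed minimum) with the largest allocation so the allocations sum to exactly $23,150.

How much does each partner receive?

Ibarra: $1,750; Vance: $3,250; Haddad: $6,850; Chaudhri: $500; Bergstrom: $9,700; Dube: $1,100

Fund the minimums — Bergstrom $9,700. Balance $13,450.
Balance split over remaining billable hours 4,193: Ibarra 1,748.21 → $1,750; Vance 3,252.64 → $3,250; Haddad 6,854.91 → $6,850; Chaudhri 493.99 → $500; Dube 1,100.25 → $1,100.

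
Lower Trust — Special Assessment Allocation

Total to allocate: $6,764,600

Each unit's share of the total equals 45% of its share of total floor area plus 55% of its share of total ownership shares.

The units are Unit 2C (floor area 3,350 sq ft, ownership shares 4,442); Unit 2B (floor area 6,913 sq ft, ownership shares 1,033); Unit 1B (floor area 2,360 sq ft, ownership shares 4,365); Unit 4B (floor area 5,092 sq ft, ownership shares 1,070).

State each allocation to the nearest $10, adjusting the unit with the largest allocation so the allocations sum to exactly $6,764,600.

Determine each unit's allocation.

Floor area total 17,715; ownership shares total 10,910.
Blended shares (45% floor area + 55% ownership shares): Unit 2C 0.3090; Unit 2B 0.2277; Unit 1B 0.2800; Unit 4B 0.1833.
Unrounded shares: Unit 2C 2,090,461.28; Unit 2B 1,540,174.25; Unit 1B 1,894,085.35; Unit 4B 1,239,879.13.
After rounding ($10): Unit 2C $2,090,460; Unit 2B $1,540,170; Unit 1B $1,894,090; Unit 4B $1,239,880. Sum = $6,764,600.
Sum already equals the total — no adjustment.

Unit 2C: $2,090,460 | Unit 2B: $1,540,170 | Unit 1B: $1,894,090 | Unit 4B: $1,239,880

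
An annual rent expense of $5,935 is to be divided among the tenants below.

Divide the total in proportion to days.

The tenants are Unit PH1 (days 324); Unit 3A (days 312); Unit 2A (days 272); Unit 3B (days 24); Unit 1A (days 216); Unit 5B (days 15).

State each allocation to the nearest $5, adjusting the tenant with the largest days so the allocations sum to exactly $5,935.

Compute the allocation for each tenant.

Days total: 1,163.
Unrounded shares: Unit PH1 324/1,163 × $5,935 = 1,653.43; Unit 3A 312/1,163 × $5,935 = 1,592.19; Unit 2A 272/1,163 × $5,935 = 1,388.07; Unit 3B 24/1,163 × $5,935 = 122.48; Unit 1A 216/1,163 × $5,935 = 1,102.29; Unit 5B 15/1,163 × $5,935 = 76.55.
After rounding ($5): Unit PH1 $1,655; Unit 3A $1,590; Unit 2A $1,390; Unit 3B $120; Unit 1A $1,100; Unit 5B $75. Sum = $5,930.
Difference $5,935 − $5,930 = +$5 applied to largest days (Unit PH1): Unit PH1 becomes $1,660.

Unit PH1: $1,660; Unit 3A: $1,590; Unit 2A: $1,390; Unit 3B: $120; Unit 1A: $1,100; Unit 5B: $75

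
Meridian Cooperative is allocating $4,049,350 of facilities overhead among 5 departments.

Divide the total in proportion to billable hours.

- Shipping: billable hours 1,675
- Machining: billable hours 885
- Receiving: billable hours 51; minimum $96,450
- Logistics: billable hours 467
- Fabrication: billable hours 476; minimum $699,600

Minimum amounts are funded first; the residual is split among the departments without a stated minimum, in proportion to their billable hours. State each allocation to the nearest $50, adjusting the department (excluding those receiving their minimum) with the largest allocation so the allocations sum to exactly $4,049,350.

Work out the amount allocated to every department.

Fund the minimums — Receiving $96,450; Fabrication $699,600. Remaining pool $3,253,300.
Remaining pool split over remaining billable hours 3,027: Shipping 1,800,223.82 → $1,800,200; Machining 951,163.03 → $951,150; Logistics 501,913.15 → $501,900.
Rounding difference +$50 applied to Shipping → $1,800,250.

Shipping: $1,800,250 | Machining: $951,150 | Receiving: $96,450 | Logistics: $501,900 | Fabrication: $699,600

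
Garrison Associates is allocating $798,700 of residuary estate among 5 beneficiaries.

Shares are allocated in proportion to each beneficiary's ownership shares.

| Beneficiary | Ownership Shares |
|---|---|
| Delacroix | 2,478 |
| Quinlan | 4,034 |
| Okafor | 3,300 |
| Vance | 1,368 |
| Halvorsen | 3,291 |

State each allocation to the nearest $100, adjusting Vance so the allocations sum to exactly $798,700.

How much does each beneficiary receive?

Delacroix: $136,800; Quinlan: $222,600; Okafor: $182,100; Vance: $75,600; Halvorsen: $181,600

Total ownership shares = 14,471.
Pro-rata amounts: Delacroix 2,478/14,471 × $798,700 = 136,768.61; Quinlan 4,034/14,471 × $798,700 = 222,649.15; Okafor 3,300/14,471 × $798,700 = 182,137.38; Vance 1,368/14,471 × $798,700 = 75,504.22; Halvorsen 3,291/14,471 × $798,700 = 181,640.64.
After rounding ($100): Delacroix $136,800; Quinlan $222,600; Okafor $182,100; Vance $75,500; Halvorsen $181,600. Sum = $798,600.
Difference $798,700 − $798,600 = +$100 applied to Vance: Vance becomes $75,600.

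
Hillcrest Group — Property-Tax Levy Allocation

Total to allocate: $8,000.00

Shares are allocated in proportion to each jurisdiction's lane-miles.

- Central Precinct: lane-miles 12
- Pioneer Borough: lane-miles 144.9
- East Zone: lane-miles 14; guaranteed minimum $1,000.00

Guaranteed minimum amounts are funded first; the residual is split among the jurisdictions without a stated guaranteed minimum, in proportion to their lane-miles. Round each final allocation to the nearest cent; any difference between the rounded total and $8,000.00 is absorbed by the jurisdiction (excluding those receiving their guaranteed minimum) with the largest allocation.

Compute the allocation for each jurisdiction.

Central Precinct: $535.37 | Pioneer Borough: $6,464.63 | East Zone: $1,000.00

Minimums first: East Zone $1,000.00. Balance $7,000.00.
Balance split over remaining lane-miles 156.9: Central Precinct 535.3728 → $535.37; Pioneer Borough 6,464.6272 → $6,464.63.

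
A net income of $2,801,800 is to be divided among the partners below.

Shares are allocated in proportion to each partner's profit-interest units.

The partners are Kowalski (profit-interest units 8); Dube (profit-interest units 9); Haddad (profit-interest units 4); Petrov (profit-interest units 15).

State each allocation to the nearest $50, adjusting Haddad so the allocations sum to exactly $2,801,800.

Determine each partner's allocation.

Total profit-interest units = 36.
Pro-rata amounts: Kowalski 8/36 × $2,801,800 = 622,622.22; Dube 9/36 × $2,801,800 = 700,450.00; Haddad 4/36 × $2,801,800 = 311,311.11; Petrov 15/36 × $2,801,800 = 1,167,416.67.
Rounded to nearest $50: Kowalski $622,600; Dube $700,450; Haddad $311,300; Petrov $1,167,400. Sum = $2,801,750.
Difference $2,801,800 − $2,801,750 = +$50 applied to Haddad: Haddad becomes $311,350.

Kowalski: $622,600 · Dube: $700,450 · Haddad: $311,350 · Petrov: $1,167,400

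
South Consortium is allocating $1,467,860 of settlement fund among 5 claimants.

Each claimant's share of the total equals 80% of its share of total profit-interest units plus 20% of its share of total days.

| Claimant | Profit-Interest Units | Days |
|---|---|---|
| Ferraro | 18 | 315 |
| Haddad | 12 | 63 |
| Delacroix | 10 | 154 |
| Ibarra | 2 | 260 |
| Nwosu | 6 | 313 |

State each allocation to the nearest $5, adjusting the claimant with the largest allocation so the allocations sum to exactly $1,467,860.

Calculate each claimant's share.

Ferraro: $524,045 | Haddad: $310,310 | Delacroix: $285,555 | Ibarra: $118,005 | Nwosu: $229,945

Profit-interest units total 48; days total 1,105.
Combined weights (80% profit-interest units + 20% days): Ferraro 0.3570; Haddad 0.2114; Delacroix 0.1945; Ibarra 0.0804; Nwosu 0.1567.
Proportional shares: Ferraro 524,045.95; Haddad 310,309.59; Delacroix 285,557.44; Ibarra 118,004.43; Nwosu 229,942.59.
At nearest $5: Ferraro $524,045; Haddad $310,310; Delacroix $285,555; Ibarra $118,005; Nwosu $229,945. Sum = $1,467,860.
Sum already equals the total — no adjustment.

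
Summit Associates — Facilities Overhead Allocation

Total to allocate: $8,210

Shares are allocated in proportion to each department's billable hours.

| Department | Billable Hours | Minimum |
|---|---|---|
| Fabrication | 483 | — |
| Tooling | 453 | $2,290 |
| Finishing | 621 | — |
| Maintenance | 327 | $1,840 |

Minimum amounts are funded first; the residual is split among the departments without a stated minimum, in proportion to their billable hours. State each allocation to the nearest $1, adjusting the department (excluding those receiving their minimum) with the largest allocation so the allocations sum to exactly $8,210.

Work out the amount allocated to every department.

Fund the minimums — Tooling $2,290; Maintenance $1,840. Balance $4,080.
Balance split over remaining billable hours 1,104: Fabrication 1,785.00 → $1,785; Finishing 2,295.00 → $2,295.

Fabrication: $1,785 | Tooling: $2,290 | Finishing: $2,295 | Maintenance: $1,840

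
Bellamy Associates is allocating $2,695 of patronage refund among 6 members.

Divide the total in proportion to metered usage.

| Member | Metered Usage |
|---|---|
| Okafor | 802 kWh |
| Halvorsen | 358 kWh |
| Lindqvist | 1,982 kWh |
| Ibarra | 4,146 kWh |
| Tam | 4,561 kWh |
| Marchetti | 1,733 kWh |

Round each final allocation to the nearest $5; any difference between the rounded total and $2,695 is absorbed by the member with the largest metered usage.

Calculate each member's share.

Metered usage total: 13,582.
Raw shares: Okafor 802/13,582 × $2,695 = 159.14; Halvorsen 358/13,582 × $2,695 = 71.04; Lindqvist 1,982/13,582 × $2,695 = 393.28; Ibarra 4,146/13,582 × $2,695 = 822.67; Tam 4,561/13,582 × $2,695 = 905.01; Marchetti 1,733/13,582 × $2,695 = 343.87.
After rounding ($5): Okafor $160; Halvorsen $70; Lindqvist $395; Ibarra $825; Tam $905; Marchetti $345. Sum = $2,700.
Difference $2,695 − $2,700 = −$5 applied to largest metered usage (Tam): Tam becomes $900.

Okafor: $160 · Halvorsen: $70 · Lindqvist: $395 · Ibarra: $825 · Tam: $900 · Marchetti: $345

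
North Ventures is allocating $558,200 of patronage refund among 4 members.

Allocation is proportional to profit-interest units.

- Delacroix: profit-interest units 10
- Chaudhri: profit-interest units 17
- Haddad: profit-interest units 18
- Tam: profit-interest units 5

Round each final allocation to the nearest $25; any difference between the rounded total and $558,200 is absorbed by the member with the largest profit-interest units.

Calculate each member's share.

Combined profit-interest units = 10 + 17 + 18 + 5 = 50.
Unrounded shares: Delacroix 111,640.00; Chaudhri 189,788.00; Haddad 200,952.00; Tam 55,820.00.
At nearest $25: Delacroix $111,650; Chaudhri $189,800; Haddad $200,950; Tam $55,825. Sum = $558,225.
Difference $558,200 − $558,225 = −$25 applied to largest profit-interest units (Haddad): Haddad becomes $200,925.

Delacroix: $111,650; Chaudhri: $189,800; Haddad: $200,925; Tam: $55,825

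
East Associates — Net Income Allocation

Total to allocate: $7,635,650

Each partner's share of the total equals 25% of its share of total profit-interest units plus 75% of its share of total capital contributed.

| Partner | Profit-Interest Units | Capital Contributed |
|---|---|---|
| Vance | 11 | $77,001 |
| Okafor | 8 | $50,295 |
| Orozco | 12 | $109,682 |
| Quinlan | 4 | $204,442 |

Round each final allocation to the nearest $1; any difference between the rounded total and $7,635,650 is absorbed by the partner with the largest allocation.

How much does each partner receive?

Vance: $1,598,912 · Okafor: $1,088,822 · Orozco: $2,077,438 · Quinlan: $2,870,478

Totals — profit-interest units 35, capital contributed 441,420.
Combined weights (25% profit-interest units + 75% capital contributed): Vance 0.2094; Okafor 0.1426; Orozco 0.2721; Quinlan 0.3759.
Pro-rata amounts: Vance 1,598,912.06; Okafor 1,088,822.21; Orozco 2,077,437.53; Quinlan 2,870,478.20.
After rounding ($1): Vance $1,598,912; Okafor $1,088,822; Orozco $2,077,438; Quinlan $2,870,478. Sum = $7,635,650.
Sum already equals the total — no adjustment.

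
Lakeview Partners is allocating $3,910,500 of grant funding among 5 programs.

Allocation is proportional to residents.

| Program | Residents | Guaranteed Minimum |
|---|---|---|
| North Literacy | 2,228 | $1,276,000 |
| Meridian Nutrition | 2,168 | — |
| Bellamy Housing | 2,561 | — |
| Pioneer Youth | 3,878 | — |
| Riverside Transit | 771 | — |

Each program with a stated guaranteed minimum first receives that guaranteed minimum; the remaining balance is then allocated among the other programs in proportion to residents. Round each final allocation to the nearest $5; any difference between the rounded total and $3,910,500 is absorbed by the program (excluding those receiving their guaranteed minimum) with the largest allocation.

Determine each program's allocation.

Guaranteed amounts: North Literacy $1,276,000. Balance $2,634,500.
Balance split over remaining residents 9,378: Meridian Nutrition 609,042.01 → $609,040; Bellamy Housing 719,444.92 → $719,445; Pioneer Youth 1,089,421.09 → $1,089,420; Riverside Transit 216,591.97 → $216,590.
Rounding difference +$5 applied to Pioneer Youth → $1,089,425.

North Literacy: $1,276,000; Meridian Nutrition: $609,040; Bellamy Housing: $719,445; Pioneer Youth: $1,089,425; Riverside Transit: $216,590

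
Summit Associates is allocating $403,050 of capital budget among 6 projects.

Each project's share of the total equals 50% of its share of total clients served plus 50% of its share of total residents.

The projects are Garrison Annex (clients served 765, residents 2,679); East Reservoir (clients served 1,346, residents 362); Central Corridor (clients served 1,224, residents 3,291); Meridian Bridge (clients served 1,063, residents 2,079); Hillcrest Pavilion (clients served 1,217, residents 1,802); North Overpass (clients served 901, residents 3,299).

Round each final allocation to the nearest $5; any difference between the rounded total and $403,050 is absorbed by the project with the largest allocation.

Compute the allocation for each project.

Garrison Annex: $63,615; East Reservoir: $47,030; Central Corridor: $86,935; Meridian Bridge: $63,885; Hillcrest Pavilion: $64,515; North Overpass: $77,070

Totals — clients served 6,516, residents 13,512.
Composite weights (50% clients served + 50% residents): Garrison Annex 0.1578; East Reservoir 0.1167; Central Corridor 0.2157; Meridian Bridge 0.1585; Hillcrest Pavilion 0.1601; North Overpass 0.1912.
Unrounded shares: Garrison Annex 63,615.70; East Reservoir 47,027.76; Central Corridor 86,939.21; Meridian Bridge 63,883.45; Hillcrest Pavilion 64,515.00; North Overpass 77,068.88.
After rounding ($5): Garrison Annex $63,615; East Reservoir $47,030; Central Corridor $86,940; Meridian Bridge $63,885; Hillcrest Pavilion $64,515; North Overpass $77,070. Sum = $403,055.
Difference $403,050 − $403,055 = −$5 applied to largest allocation (Central Corridor): Central Corridor becomes $86,935.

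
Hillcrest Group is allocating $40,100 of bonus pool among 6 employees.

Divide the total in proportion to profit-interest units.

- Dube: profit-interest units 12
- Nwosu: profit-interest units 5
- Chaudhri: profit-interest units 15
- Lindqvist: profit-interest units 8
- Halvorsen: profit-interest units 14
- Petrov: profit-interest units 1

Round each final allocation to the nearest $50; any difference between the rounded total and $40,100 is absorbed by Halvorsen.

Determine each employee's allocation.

Dube: $8,750 · Nwosu: $3,650 · Chaudhri: $10,950 · Lindqvist: $5,850 · Halvorsen: $10,150 · Petrov: $750

Total profit-interest units = 55.
Unrounded shares: Dube 12/55 × $40,100 = 8,749.09; Nwosu 5/55 × $40,100 = 3,645.45; Chaudhri 15/55 × $40,100 = 10,936.36; Lindqvist 8/55 × $40,100 = 5,832.73; Halvorsen 14/55 × $40,100 = 10,207.27; Petrov 1/55 × $40,100 = 729.09.
Rounded to nearest $50: Dube $8,750; Nwosu $3,650; Chaudhri $10,950; Lindqvist $5,850; Halvorsen $10,200; Petrov $750. Sum = $40,150.
Difference $40,100 − $40,150 = −$50 applied to Halvorsen: Halvorsen becomes $10,150.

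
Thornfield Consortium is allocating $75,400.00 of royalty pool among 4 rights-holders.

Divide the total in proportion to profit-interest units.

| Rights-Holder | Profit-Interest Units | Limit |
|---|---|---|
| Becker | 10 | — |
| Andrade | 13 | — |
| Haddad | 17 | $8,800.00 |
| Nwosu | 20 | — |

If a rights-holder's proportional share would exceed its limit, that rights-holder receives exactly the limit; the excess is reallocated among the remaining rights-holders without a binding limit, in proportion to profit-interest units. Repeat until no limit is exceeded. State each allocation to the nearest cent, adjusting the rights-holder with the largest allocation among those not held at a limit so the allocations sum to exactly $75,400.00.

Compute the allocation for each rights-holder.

Becker: $15,488.37 | Andrade: $20,134.88 | Haddad: $8,800.00 | Nwosu: $30,976.75

Profit-interest units total: 60.
Unconstrained shares: Becker 12,566.6667; Andrade 16,336.6667; Haddad 21,363.3333; Nwosu 25,133.3333.
Held at cap: Haddad ($8,800.00); balance $66,600.00 reallocated over remaining profit-interest units 43.
Remaining shares: Becker 15,488.3721 → $15,488.37; Andrade 20,134.8837 → $20,134.88; Nwosu 30,976.7442 → $30,976.74.
Rounding difference +$0.01 applied to Nwosu → $30,976.75.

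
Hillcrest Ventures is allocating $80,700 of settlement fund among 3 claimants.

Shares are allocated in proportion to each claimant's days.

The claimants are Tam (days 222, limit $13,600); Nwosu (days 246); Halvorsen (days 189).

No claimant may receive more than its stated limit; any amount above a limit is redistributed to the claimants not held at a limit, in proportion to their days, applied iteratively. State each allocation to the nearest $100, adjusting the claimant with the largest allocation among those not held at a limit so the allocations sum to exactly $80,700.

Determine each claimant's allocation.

Tam: $13,600 · Nwosu: $37,900 · Halvorsen: $29,200

Days total: 657.
Proportional shares (ignoring caps): Tam 27,268.49; Nwosu 30,216.44; Halvorsen 23,215.07.
Cap binds for Tam ($13,600); balance $67,100 reallocated over remaining days 435.
Remaining shares: Nwosu 37,946.21 → $37,900; Halvorsen 29,153.79 → $29,200.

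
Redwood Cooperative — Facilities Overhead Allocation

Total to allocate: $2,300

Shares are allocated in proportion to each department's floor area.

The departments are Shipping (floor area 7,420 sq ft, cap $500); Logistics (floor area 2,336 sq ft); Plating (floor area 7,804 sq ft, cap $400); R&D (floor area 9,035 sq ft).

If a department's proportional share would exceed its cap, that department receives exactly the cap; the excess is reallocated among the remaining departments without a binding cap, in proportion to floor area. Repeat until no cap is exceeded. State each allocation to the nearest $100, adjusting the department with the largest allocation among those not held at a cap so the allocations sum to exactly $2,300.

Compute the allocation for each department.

Shipping: $500; Logistics: $300; Plating: $400; R&D: $1,100

Combined floor area = 26,595.
Unconstrained shares: Shipping 641.70; Logistics 202.02; Plating 674.91; R&D 781.37.
Capped: Shipping ($500), Plating ($400); remaining pool $1,400 reallocated over remaining floor area 11,371.
Remaining shares: Logistics 287.61 → $300; R&D 1,112.39 → $1,100.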